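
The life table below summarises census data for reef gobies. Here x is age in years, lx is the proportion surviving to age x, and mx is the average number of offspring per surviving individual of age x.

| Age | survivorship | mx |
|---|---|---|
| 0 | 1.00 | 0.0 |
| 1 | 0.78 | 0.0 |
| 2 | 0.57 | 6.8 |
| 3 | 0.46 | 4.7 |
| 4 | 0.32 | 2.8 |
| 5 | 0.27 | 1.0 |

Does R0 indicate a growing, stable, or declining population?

growing

R0 = Σ lx·mx = 0 + 0 + 3.876 + 2.162 + 0.896 + 0.27 = 7.204
R0 > 1, so the population is growing.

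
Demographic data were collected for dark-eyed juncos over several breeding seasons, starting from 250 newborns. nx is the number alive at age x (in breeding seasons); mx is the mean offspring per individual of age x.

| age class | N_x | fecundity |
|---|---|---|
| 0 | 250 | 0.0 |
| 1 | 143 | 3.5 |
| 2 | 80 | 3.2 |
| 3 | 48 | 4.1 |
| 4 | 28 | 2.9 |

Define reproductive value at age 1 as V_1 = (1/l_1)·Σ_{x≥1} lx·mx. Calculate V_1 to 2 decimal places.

7.23

lx = nx/n0 = nx/250: 1, 0.572, 0.32, 0.192, 0.112
lx·mx for x ≥ 1: 2.002, 1.024, 0.7872, 0.3248 → sum = 4.138
V_1 = 4.138 / l_1 = 4.138 / 0.572 = 7.234266… → 7.23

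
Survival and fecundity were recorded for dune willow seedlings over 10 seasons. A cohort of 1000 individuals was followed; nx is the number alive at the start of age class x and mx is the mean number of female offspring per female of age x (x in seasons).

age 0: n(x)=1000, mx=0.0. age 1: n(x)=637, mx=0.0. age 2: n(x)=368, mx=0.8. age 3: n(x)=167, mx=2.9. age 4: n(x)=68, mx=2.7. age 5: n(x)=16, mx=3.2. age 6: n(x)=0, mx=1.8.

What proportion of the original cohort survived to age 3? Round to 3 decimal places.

l_3 = n_3/n_0 = 167/1000 = 0.167 → 0.167

0.167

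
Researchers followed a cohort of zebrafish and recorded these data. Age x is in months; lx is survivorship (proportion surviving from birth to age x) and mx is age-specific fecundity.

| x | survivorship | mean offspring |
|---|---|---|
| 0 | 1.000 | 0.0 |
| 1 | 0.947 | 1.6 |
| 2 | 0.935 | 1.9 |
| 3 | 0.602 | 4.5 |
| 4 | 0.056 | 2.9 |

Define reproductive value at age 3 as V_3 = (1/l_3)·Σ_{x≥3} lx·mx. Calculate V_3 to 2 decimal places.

4.77

lx·mx for x ≥ 3: 2.709, 0.1624 → sum = 2.8714
V_3 = 2.8714 / l_3 = 2.8714 / 0.602 = 4.769767… → 4.77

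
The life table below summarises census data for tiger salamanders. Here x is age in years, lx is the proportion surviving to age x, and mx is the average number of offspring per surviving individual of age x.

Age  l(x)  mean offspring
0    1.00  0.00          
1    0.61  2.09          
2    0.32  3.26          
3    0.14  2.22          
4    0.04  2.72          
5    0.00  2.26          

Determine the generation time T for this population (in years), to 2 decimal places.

1.73

lx·mx: 0, 1.2749, 1.0432, 0.3108, 0.1088, 0 → R0 = 2.7377
x·lx·mx: 0, 1.2749, 2.0864, 0.9324, 0.4352, 0 → Σ = 4.7289
T = 4.7289 / 2.7377 = 1.727326… → 1.73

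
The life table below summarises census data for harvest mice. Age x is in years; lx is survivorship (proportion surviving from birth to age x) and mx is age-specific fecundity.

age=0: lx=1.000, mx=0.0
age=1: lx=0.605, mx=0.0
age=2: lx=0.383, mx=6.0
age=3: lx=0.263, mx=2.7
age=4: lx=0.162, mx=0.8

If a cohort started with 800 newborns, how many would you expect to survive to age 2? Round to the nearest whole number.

Expected survivors = N0 · l_2 = 800 × 0.383 = 306.4 → 306

306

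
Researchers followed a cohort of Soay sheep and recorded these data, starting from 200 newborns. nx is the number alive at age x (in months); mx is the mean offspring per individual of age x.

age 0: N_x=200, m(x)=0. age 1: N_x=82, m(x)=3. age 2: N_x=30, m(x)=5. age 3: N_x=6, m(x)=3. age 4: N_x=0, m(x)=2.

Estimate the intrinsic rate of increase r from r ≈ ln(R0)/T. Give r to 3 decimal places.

0.502

lx = nx/n0 = nx/200: 1, 0.41, 0.15, 0.03, 0
R0 = Σ lx·mx = 0 + 1.23 + 0.75 + 0.09 + 0 = 2.07
Σ x·lx·mx = 3; T = 3/2.07 = 1.44928…
r ≈ ln(R0)/T = ln(2.07)/1.44928… = 0.50201… → 0.502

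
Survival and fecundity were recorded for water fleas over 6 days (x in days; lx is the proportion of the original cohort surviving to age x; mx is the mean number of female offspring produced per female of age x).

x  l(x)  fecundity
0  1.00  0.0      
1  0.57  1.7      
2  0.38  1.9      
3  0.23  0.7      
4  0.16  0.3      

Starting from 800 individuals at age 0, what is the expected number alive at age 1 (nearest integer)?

456

Expected survivors = N0 · l_1 = 800 × 0.57 = 456 → 456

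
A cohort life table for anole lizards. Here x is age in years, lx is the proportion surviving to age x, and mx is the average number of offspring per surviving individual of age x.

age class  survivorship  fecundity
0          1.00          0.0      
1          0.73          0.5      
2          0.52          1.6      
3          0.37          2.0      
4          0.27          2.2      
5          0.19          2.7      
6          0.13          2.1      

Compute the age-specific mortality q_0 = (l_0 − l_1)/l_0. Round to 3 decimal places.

q_0 = (l_0 − l_1) / l_0 = (1 − 0.73) / 1
     = 0.27 / 1 = 0.27 → 0.270

0.270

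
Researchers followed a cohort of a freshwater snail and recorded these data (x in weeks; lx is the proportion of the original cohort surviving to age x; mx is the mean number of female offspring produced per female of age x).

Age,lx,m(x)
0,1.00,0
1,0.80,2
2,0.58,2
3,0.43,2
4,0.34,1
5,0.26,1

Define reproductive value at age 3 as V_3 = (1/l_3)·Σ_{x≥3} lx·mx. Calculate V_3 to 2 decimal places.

lx·mx for x ≥ 3: 0.86, 0.34, 0.26 → sum = 1.46
V_3 = 1.46 / l_3 = 1.46 / 0.43 = 3.395349… → 3.40

3.40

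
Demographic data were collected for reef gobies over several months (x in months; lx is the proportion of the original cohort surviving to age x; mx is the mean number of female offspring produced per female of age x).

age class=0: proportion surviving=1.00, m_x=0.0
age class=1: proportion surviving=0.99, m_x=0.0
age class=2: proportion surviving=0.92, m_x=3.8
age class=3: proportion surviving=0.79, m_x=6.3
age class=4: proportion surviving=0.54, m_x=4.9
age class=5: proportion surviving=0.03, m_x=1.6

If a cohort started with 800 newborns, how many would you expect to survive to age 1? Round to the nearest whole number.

792

Expected survivors = N0 · l_1 = 800 × 0.99 = 792 → 792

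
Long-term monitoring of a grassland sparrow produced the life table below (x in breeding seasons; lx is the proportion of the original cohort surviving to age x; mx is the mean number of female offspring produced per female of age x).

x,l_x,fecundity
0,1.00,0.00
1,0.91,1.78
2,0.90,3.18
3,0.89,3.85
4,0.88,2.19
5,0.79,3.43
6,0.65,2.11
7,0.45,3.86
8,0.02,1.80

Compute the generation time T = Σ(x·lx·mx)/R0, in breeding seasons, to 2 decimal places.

lx·mx: 0, 1.6198, 2.862, 3.4265, 1.9272, 2.7097, 1.3715, 1.737, 0.036 → R0 = 15.6897
x·lx·mx: 0, 1.6198, 5.724, 10.2795, 7.7088, 13.5485, 8.229, 12.159, 0.288 → Σ = 59.5566
T = 59.5566 / 15.6897 = 3.795904… → 3.80

3.80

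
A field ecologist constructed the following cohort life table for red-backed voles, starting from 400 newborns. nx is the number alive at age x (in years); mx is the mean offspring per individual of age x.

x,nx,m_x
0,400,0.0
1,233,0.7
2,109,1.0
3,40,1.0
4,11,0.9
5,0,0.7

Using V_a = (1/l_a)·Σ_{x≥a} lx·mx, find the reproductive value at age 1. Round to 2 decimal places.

1.38

lx = nx/n0 = nx/400: 1, 0.5825, 0.2725, 0.1, 0.0275, 0
lx·mx for x ≥ 1: 0.40775, 0.2725, 0.1, 0.02475, 0 → sum = 0.805
V_1 = 0.805 / l_1 = 0.805 / 0.5825 = 1.381974… → 1.38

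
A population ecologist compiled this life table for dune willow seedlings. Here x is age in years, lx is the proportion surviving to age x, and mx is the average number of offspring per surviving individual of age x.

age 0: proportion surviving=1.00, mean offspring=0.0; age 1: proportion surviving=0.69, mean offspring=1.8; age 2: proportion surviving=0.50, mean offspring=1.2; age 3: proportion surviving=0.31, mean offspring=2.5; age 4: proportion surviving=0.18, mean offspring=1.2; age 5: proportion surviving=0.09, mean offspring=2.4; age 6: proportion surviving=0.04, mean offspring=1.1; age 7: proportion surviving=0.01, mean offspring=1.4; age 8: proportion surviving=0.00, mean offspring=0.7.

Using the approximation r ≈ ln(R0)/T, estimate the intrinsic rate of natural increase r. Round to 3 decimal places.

R0 = Σ lx·mx = 0 + 1.242 + 0.6 + 0.775 + 0.216 + 0.216 + 0.044 + 0.014 + 0 = 3.107
Σ x·lx·mx = 7.073; T = 7.073/3.107 = 2.27647…
r ≈ ln(R0)/T = ln(3.107)/2.27647… = 0.49799… → 0.498

0.498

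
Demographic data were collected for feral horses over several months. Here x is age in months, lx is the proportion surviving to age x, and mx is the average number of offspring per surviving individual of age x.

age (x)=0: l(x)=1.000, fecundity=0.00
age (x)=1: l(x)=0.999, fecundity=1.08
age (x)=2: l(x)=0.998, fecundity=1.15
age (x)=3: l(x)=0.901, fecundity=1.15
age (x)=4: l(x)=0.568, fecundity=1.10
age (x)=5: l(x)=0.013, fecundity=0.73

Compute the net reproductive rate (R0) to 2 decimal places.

lx·mx by age: 0, 1.07892, 1.1477, 1.03615, 0.6248, 0.00949
R0 = Σ lx·mx = 3.89706 → 3.90

3.90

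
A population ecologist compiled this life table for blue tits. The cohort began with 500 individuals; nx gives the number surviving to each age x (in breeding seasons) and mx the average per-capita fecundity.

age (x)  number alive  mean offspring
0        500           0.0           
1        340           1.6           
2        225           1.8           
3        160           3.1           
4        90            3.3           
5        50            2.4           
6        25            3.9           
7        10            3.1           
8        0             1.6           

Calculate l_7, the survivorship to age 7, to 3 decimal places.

0.020

l_7 = n_7/n_0 = 10/500 = 0.02 → 0.020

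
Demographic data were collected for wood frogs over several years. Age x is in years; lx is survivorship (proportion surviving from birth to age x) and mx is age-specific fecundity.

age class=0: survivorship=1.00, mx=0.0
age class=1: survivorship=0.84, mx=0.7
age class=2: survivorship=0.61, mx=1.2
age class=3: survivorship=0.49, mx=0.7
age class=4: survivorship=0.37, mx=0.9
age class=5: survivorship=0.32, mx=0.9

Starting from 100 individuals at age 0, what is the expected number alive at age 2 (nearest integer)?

61

Expected survivors = N0 · l_2 = 100 × 0.61 = 61 → 61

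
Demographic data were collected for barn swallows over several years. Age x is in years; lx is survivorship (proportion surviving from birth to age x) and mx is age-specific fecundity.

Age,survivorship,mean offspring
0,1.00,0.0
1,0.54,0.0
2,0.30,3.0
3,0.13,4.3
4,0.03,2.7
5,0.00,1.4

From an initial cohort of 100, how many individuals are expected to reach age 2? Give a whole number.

30

Expected survivors = N0 · l_2 = 100 × 0.30 = 30 → 30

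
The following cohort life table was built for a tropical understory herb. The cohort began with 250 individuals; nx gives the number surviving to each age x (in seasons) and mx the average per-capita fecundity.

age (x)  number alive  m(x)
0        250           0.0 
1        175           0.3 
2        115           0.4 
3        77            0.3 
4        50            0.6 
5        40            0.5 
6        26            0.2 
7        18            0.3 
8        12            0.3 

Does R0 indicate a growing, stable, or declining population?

lx = nx/n0 = nx/250: 1, 0.7, 0.46, 0.308, 0.2, 0.16, 0.104, 0.072, 0.048
R0 = Σ lx·mx = 0 + 0.21 + 0.184 + 0.0924 + 0.12 + 0.08 + 0.0208 + 0.0216 + 0.0144 = 0.7432
R0 < 1, so the population is declining.

declining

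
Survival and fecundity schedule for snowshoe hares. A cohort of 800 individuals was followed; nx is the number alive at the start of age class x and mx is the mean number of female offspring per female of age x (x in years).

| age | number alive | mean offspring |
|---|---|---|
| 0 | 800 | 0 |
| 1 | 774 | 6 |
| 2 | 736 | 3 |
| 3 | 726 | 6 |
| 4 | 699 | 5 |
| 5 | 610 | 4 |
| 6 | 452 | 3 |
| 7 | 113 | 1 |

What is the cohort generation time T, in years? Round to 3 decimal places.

lx = nx/n0 = nx/800: 1, 0.9675, 0.92, 0.9075, 0.87375, 0.7625, 0.565, 0.14125
lx·mx: 0, 5.805, 2.76, 5.445, 4.36875, 3.05, 1.695, 0.14125 → R0 = 23.265
x·lx·mx: 0, 5.805, 5.52, 16.335, 17.475, 15.25, 10.17, 0.98875 → Σ = 71.54375
T = 71.54375 / 23.265 = 3.075167… → 3.075

3.075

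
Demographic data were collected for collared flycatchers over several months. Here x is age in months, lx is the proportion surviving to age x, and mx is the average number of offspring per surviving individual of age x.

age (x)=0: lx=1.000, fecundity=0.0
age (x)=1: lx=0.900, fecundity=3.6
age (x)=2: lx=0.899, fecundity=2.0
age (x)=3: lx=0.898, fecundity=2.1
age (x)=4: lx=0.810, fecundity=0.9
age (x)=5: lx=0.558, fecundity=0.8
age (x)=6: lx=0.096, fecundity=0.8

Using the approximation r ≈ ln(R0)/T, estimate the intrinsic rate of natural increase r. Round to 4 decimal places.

0.9490

R0 = Σ lx·mx = 0 + 3.24 + 1.798 + 1.8858 + 0.729 + 0.4464 + 0.0768 = 8.176
Σ x·lx·mx = 18.1022; T = 18.1022/8.176 = 2.21407…
r ≈ ln(R0)/T = ln(8.176)/2.21407… = 0.949025… → 0.9490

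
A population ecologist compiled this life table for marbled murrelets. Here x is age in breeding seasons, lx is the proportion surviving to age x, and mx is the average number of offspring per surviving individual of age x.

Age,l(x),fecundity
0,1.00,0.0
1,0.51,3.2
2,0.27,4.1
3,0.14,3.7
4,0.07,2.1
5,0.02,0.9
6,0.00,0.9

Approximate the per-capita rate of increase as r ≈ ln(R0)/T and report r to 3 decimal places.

0.693

R0 = Σ lx·mx = 0 + 1.632 + 1.107 + 0.518 + 0.147 + 0.018 + 0 = 3.422
Σ x·lx·mx = 6.078; T = 6.078/3.422 = 1.77615…
r ≈ ln(R0)/T = ln(3.422)/1.77615… = 0.69263… → 0.693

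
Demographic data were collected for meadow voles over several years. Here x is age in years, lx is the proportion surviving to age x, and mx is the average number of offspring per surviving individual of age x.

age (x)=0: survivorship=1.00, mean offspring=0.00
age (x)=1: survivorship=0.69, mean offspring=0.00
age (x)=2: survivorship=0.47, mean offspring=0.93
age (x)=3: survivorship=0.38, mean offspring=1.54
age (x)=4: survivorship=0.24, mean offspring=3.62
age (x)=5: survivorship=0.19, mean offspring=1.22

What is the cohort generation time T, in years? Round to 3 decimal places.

3.422

lx·mx: 0, 0, 0.4371, 0.5852, 0.8688, 0.2318 → R0 = 2.1229
x·lx·mx: 0, 0, 0.8742, 1.7556, 3.4752, 1.159 → Σ = 7.264
T = 7.264 / 2.1229 = 3.421734… → 3.422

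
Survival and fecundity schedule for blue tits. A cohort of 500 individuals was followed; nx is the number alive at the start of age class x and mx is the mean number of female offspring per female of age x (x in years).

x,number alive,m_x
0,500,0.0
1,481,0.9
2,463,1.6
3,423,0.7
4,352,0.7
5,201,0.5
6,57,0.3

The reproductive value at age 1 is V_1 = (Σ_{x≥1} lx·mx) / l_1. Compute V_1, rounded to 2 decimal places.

lx = nx/n0 = nx/500: 1, 0.962, 0.926, 0.846, 0.704, 0.402, 0.114
lx·mx for x ≥ 1: 0.8658, 1.4816, 0.5922, 0.4928, 0.201, 0.0342 → sum = 3.6676
V_1 = 3.6676 / l_1 = 3.6676 / 0.962 = 3.812474… → 3.81

3.81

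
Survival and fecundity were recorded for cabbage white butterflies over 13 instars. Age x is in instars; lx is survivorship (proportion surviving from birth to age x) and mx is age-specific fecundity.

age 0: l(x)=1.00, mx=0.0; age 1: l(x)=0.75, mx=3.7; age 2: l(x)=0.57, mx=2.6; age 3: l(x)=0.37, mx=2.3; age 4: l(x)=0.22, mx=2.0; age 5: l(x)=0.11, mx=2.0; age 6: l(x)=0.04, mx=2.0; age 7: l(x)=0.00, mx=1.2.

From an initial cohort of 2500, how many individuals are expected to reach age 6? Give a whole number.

100

Expected survivors = N0 · l_6 = 2500 × 0.04 = 100 → 100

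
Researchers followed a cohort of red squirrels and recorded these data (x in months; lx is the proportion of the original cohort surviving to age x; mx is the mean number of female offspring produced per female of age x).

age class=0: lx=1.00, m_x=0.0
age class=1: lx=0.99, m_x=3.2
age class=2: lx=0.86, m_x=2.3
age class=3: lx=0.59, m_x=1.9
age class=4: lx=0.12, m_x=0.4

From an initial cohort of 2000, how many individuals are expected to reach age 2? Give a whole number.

Expected survivors = N0 · l_2 = 2000 × 0.86 = 1720 → 1720

1720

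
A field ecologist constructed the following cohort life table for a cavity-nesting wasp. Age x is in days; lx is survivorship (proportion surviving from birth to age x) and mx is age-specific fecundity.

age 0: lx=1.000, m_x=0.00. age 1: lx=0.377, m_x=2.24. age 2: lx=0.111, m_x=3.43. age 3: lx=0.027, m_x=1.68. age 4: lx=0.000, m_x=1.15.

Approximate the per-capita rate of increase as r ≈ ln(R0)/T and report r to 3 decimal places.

0.175

R0 = Σ lx·mx = 0 + 0.84448 + 0.38073 + 0.04536 + 0 = 1.27057
Σ x·lx·mx = 1.74202; T = 1.74202/1.27057 = 1.37105…
r ≈ ln(R0)/T = ln(1.27057)/1.37105… = 0.17466… → 0.175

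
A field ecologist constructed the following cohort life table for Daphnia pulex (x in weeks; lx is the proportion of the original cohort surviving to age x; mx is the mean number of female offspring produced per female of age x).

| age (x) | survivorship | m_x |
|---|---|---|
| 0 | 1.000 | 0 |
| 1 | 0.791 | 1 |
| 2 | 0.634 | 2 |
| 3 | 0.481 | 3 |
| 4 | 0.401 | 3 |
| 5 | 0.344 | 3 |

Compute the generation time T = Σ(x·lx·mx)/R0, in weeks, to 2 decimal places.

lx·mx: 0, 0.791, 1.268, 1.443, 1.203, 1.032 → R0 = 5.737
x·lx·mx: 0, 0.791, 2.536, 4.329, 4.812, 5.16 → Σ = 17.628
T = 17.628 / 5.737 = 3.072686… → 3.07

3.07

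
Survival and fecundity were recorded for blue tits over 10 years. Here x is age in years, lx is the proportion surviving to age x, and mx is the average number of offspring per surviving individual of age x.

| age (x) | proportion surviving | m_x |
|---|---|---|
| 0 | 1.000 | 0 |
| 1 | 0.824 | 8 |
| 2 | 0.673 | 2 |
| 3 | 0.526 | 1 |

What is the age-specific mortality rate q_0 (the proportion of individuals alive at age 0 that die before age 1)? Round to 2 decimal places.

q_0 = (l_0 − l_1) / l_0 = (1 − 0.824) / 1
     = 0.176 / 1 = 0.176 → 0.18

0.18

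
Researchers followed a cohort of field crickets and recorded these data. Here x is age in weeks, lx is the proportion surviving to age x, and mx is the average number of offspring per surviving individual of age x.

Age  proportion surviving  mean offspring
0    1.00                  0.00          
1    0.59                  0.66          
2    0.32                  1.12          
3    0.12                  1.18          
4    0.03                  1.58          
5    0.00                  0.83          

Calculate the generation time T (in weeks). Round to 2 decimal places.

lx·mx: 0, 0.3894, 0.3584, 0.1416, 0.0474, 0 → R0 = 0.9368
x·lx·mx: 0, 0.3894, 0.7168, 0.4248, 0.1896, 0 → Σ = 1.7206
T = 1.7206 / 0.9368 = 1.836678… → 1.84

1.84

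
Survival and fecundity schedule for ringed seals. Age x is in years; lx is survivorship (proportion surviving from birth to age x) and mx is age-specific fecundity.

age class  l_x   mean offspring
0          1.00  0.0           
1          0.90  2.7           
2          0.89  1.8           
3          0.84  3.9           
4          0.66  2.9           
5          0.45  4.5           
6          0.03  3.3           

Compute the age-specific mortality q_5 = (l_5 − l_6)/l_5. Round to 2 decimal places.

q_5 = (l_5 − l_6) / l_5 = (0.45 − 0.03) / 0.45
     = 0.42 / 0.45 = 0.933333… → 0.93

0.93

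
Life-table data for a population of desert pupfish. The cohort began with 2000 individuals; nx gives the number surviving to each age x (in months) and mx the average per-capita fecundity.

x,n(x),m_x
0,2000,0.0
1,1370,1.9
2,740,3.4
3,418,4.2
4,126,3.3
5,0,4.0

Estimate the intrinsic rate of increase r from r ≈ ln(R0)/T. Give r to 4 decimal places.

0.6474

lx = nx/n0 = nx/2000: 1, 0.685, 0.37, 0.209, 0.063, 0
R0 = Σ lx·mx = 0 + 1.3015 + 1.258 + 0.8778 + 0.2079 + 0 = 3.6452
Σ x·lx·mx = 7.2825; T = 7.2825/3.6452 = 1.99783…
r ≈ ln(R0)/T = ln(3.6452)/1.99783… = 0.647407… → 0.6474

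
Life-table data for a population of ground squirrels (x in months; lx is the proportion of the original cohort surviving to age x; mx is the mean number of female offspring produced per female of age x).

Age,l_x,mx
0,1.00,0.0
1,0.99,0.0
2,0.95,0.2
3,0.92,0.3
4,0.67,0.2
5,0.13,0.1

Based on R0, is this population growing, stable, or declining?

R0 = Σ lx·mx = 0 + 0 + 0.19 + 0.276 + 0.134 + 0.013 = 0.613
R0 < 1, so the population is declining.

declining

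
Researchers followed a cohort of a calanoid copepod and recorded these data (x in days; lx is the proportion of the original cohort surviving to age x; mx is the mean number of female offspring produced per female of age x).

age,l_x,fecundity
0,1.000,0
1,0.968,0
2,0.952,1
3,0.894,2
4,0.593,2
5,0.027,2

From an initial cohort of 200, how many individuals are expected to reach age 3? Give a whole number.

179

Expected survivors = N0 · l_3 = 200 × 0.894 = 178.8 → 179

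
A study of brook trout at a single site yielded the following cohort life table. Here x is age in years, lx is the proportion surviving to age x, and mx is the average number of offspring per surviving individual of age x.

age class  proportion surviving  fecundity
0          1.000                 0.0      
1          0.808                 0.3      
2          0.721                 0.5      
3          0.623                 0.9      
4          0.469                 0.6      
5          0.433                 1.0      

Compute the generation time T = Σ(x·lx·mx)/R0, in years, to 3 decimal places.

3.161

lx·mx: 0, 0.2424, 0.3605, 0.5607, 0.2814, 0.433 → R0 = 1.878
x·lx·mx: 0, 0.2424, 0.721, 1.6821, 1.1256, 2.165 → Σ = 5.9361
T = 5.9361 / 1.878 = 3.160863… → 3.161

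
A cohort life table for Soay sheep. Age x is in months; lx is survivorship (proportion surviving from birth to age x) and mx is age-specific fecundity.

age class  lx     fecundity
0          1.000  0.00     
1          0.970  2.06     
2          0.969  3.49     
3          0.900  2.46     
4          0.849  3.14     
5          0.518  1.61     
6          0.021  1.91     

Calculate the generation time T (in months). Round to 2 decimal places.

lx·mx: 0, 1.9982, 3.38181, 2.214, 2.66586, 0.83398, 0.04011 → R0 = 11.13396
x·lx·mx: 0, 1.9982, 6.76362, 6.642, 10.66344, 4.1699, 0.24066 → Σ = 30.47782
T = 30.47782 / 11.13396 = 2.737375… → 2.74

2.74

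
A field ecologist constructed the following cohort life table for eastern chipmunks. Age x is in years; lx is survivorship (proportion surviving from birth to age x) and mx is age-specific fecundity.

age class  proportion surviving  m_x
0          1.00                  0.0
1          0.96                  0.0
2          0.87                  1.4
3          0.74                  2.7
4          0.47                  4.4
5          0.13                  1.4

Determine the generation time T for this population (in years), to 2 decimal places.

3.22

lx·mx: 0, 0, 1.218, 1.998, 2.068, 0.182 → R0 = 5.466
x·lx·mx: 0, 0, 2.436, 5.994, 8.272, 0.91 → Σ = 17.612
T = 17.612 / 5.466 = 3.2221… → 3.22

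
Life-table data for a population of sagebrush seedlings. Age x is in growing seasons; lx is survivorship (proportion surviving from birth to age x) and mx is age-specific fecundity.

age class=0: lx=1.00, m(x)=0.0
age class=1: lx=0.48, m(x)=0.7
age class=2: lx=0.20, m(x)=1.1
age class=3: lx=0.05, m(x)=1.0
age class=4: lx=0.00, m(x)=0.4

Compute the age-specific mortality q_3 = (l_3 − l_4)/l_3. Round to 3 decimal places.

1.000

q_3 = (l_3 − l_4) / l_3 = (0.05 − 0) / 0.05
     = 0.05 / 0.05 = 1 → 1.000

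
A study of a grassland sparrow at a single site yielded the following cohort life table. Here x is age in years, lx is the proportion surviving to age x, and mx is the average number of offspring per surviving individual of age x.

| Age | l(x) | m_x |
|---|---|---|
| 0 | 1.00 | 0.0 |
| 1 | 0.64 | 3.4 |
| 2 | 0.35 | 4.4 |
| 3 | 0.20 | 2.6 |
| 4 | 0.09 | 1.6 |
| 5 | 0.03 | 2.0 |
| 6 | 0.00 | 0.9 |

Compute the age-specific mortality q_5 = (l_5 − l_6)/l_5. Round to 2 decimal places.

q_5 = (l_5 − l_6) / l_5 = (0.03 − 0) / 0.03
     = 0.03 / 0.03 = 1 → 1.00

1.00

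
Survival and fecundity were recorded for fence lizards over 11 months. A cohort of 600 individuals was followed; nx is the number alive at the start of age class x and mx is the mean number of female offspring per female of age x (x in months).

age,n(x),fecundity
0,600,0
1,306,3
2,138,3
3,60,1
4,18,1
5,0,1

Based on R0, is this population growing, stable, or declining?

growing

lx = nx/n0 = nx/600: 1, 0.51, 0.23, 0.1, 0.03, 0
R0 = Σ lx·mx = 0 + 1.53 + 0.69 + 0.1 + 0.03 + 0 = 2.35
R0 > 1, so the population is growing.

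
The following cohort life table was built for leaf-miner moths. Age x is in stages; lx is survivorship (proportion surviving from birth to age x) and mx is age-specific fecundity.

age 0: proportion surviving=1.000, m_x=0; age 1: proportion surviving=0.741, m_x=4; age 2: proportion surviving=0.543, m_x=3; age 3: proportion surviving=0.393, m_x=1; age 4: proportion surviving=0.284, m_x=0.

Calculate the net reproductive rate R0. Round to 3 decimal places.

4.986

lx·mx by age: 0, 2.964, 1.629, 0.393, 0
R0 = Σ lx·mx = 4.986 → 4.986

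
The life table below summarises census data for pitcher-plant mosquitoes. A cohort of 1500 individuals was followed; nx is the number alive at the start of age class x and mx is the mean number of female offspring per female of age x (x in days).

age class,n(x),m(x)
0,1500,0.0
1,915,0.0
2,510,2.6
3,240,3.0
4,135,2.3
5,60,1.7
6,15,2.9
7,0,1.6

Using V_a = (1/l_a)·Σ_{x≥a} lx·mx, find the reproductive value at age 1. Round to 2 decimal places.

2.73

lx = nx/n0 = nx/1500: 1, 0.61, 0.34, 0.16, 0.09, 0.04, 0.01, 0
lx·mx for x ≥ 1: 0, 0.884, 0.48, 0.207, 0.068, 0.029, 0 → sum = 1.668
V_1 = 1.668 / l_1 = 1.668 / 0.61 = 2.734426… → 2.73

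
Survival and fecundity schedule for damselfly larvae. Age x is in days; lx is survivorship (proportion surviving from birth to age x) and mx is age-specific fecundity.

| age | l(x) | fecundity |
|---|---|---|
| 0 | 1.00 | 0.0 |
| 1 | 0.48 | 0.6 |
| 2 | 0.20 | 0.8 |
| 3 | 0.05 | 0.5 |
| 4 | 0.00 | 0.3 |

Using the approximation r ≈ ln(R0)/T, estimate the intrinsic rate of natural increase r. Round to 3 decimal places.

-0.518

R0 = Σ lx·mx = 0 + 0.288 + 0.16 + 0.025 + 0 = 0.473
Σ x·lx·mx = 0.683; T = 0.683/0.473 = 1.44397…
r ≈ ln(R0)/T = ln(0.473)/1.44397… = -0.51847… → -0.518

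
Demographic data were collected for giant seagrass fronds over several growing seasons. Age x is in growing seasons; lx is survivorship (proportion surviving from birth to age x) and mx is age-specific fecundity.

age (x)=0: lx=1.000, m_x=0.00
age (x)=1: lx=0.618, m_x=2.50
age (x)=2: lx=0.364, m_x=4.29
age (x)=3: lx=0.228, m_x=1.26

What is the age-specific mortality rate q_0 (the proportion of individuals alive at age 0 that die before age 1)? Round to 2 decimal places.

q_0 = (l_0 − l_1) / l_0 = (1 − 0.618) / 1
     = 0.382 / 1 = 0.382 → 0.38

0.38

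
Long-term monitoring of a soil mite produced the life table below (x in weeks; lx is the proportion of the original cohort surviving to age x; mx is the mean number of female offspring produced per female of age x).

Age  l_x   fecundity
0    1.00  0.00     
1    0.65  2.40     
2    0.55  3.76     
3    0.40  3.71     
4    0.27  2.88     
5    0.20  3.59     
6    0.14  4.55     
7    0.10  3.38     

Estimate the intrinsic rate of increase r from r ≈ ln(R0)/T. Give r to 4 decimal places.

R0 = Σ lx·mx = 0 + 1.56 + 2.068 + 1.484 + 0.7776 + 0.718 + 0.637 + 0.338 = 7.5826
Σ x·lx·mx = 23.0364; T = 23.0364/7.5826 = 3.03806…
r ≈ ln(R0)/T = ln(7.5826)/3.03806… = 0.666825… → 0.6668

0.6668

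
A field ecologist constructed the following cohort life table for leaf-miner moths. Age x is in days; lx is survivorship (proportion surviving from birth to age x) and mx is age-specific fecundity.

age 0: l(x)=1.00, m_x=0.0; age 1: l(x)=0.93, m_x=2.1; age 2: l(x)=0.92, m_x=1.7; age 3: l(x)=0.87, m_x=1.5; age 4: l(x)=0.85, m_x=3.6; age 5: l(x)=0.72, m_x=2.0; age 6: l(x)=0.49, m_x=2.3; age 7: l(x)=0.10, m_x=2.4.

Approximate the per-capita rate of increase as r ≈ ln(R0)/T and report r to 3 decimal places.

R0 = Σ lx·mx = 0 + 1.953 + 1.564 + 1.305 + 3.06 + 1.44 + 1.127 + 0.24 = 10.689
Σ x·lx·mx = 36.878; T = 36.878/10.689 = 3.45009…
r ≈ ln(R0)/T = ln(10.689)/3.45009… = 0.68671… → 0.687

0.687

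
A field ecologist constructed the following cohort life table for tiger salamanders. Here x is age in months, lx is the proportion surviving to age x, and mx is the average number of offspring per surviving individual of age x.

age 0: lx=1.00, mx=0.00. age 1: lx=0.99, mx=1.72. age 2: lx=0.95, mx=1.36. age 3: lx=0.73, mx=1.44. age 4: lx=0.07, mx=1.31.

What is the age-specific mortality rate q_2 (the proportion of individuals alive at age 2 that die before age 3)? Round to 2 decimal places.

0.23

q_2 = (l_2 − l_3) / l_2 = (0.95 − 0.73) / 0.95
     = 0.22 / 0.95 = 0.231579… → 0.23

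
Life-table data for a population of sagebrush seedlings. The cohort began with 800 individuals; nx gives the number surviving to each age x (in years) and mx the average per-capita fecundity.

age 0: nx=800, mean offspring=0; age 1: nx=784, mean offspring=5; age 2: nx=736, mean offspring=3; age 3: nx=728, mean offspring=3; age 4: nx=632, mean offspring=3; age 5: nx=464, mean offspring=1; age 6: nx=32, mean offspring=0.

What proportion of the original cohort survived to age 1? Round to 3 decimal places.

l_1 = n_1/n_0 = 784/800 = 0.98 → 0.980

0.980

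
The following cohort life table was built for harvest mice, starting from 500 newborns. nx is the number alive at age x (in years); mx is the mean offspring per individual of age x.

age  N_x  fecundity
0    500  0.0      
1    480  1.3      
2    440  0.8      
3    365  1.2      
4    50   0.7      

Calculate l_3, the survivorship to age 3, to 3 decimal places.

0.730

l_3 = n_3/n_0 = 365/500 = 0.73 → 0.730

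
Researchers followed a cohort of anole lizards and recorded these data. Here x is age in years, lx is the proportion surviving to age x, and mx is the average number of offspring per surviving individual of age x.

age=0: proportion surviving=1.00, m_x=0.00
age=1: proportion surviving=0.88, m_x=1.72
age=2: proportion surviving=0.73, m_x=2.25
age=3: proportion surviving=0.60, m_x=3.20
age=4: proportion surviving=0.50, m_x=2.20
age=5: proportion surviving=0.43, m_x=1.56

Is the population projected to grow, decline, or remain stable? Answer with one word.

R0 = Σ lx·mx = 0 + 1.5136 + 1.6425 + 1.92 + 1.1 + 0.6708 = 6.8469
R0 > 1, so the population is growing.

growing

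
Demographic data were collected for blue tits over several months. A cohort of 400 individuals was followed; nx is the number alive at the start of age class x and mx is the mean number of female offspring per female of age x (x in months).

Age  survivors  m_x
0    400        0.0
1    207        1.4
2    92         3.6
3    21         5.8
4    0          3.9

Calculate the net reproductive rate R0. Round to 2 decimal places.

lx = nx/n0 = nx/400: 1, 0.5175, 0.23, 0.0525, 0
lx·mx by age: 0, 0.7245, 0.828, 0.3045, 0
R0 = Σ lx·mx = 1.857 → 1.86

1.86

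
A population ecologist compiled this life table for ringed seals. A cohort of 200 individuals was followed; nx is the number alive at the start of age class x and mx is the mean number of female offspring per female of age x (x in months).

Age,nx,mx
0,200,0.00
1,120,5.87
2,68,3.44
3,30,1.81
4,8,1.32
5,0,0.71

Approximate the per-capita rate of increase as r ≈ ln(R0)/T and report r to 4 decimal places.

1.1745

lx = nx/n0 = nx/200: 1, 0.6, 0.34, 0.15, 0.04, 0
R0 = Σ lx·mx = 0 + 3.522 + 1.1696 + 0.2715 + 0.0528 + 0 = 5.0159
Σ x·lx·mx = 6.8869; T = 6.8869/5.0159 = 1.37301…
r ≈ ln(R0)/T = ln(5.0159)/1.37301… = 1.174506… → 1.1745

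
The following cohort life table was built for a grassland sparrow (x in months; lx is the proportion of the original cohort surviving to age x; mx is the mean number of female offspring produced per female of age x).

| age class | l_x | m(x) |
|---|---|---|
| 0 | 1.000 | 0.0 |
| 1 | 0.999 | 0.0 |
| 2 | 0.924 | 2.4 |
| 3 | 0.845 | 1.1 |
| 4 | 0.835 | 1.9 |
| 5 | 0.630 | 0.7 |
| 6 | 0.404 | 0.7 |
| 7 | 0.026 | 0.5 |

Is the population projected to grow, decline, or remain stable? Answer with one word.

R0 = Σ lx·mx = 0 + 0 + 2.2176 + 0.9295 + 1.5865 + 0.441 + 0.2828 + 0.013 = 5.4704
R0 > 1, so the population is growing.

growing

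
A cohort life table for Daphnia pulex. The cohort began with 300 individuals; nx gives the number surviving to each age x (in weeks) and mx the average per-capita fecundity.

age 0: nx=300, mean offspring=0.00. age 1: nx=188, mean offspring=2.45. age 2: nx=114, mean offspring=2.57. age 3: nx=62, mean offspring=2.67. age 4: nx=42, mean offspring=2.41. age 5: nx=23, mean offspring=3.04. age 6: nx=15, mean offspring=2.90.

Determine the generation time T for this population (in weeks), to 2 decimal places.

2.26

lx = nx/n0 = nx/300: 1, 0.62667…, 0.38, 0.20667…, 0.14, 0.07667…, 0.05
lx·mx: 0, 1.535333…, 0.9766, 0.5518…, 0.3374, 0.233067…, 0.145 → R0 = 3.7792…
x·lx·mx: 0, 1.535333…, 1.9532, 1.6554…, 1.3496, 1.165333…, 0.87 → Σ = 8.528867…
T = 8.528867… / 3.7792… = 2.256792… → 2.26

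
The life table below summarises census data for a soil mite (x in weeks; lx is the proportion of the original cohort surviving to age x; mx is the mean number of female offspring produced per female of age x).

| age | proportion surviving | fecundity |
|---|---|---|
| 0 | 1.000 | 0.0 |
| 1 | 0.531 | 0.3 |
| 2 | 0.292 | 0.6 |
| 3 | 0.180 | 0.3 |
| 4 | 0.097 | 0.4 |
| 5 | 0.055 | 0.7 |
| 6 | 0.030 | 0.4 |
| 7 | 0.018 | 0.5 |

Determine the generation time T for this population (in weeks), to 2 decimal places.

lx·mx: 0, 0.1593, 0.1752, 0.054, 0.0388, 0.0385, 0.012, 0.009 → R0 = 0.4868
x·lx·mx: 0, 0.1593, 0.3504, 0.162, 0.1552, 0.1925, 0.072, 0.063 → Σ = 1.1544
T = 1.1544 / 0.4868 = 2.371405… → 2.37

2.37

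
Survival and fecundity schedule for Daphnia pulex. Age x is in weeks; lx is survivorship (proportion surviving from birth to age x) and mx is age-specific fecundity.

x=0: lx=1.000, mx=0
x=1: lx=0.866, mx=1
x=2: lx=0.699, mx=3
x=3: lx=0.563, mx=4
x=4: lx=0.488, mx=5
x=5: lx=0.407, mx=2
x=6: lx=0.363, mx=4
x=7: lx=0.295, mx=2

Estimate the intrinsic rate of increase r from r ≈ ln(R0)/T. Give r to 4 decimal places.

0.6424

R0 = Σ lx·mx = 0 + 0.866 + 2.097 + 2.252 + 2.44 + 0.814 + 1.452 + 0.59 = 10.511
Σ x·lx·mx = 38.488; T = 38.488/10.511 = 3.66169…
r ≈ ln(R0)/T = ln(10.511)/3.66169… = 0.642442… → 0.6424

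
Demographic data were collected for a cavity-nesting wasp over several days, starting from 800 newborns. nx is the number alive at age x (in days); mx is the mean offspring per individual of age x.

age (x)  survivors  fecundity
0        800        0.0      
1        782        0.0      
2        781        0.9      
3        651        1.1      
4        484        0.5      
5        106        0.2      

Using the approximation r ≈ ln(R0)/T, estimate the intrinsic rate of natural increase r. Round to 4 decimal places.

lx = nx/n0 = nx/800: 1, 0.9775, 0.97625, 0.81375, 0.605, 0.1325
R0 = Σ lx·mx = 0 + 0 + 0.87863… + 0.89513… + 0.3025 + 0.0265 = 2.10275
Σ x·lx·mx = 5.785125; T = 5.785125/2.10275 = 2.75122…
r ≈ ln(R0)/T = ln(2.10275)/2.75122… = 0.270152… → 0.2702

0.2702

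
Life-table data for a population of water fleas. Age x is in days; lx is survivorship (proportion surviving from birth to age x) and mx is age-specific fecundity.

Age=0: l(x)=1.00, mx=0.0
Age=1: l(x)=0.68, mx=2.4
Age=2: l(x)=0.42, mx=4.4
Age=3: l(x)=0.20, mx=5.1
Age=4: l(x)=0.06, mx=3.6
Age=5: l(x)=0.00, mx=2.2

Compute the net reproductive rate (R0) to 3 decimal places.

lx·mx by age: 0, 1.632, 1.848, 1.02, 0.216, 0
R0 = Σ lx·mx = 4.716 → 4.716

4.716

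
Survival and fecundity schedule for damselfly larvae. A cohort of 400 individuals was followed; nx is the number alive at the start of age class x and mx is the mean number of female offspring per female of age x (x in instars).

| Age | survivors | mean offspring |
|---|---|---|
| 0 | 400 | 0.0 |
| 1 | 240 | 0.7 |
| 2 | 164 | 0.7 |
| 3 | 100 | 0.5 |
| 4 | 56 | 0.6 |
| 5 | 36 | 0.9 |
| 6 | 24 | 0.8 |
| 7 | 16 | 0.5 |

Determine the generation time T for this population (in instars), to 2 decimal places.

lx = nx/n0 = nx/400: 1, 0.6, 0.41, 0.25, 0.14, 0.09, 0.06, 0.04
lx·mx: 0, 0.42, 0.287, 0.125, 0.084, 0.081, 0.048, 0.02 → R0 = 1.065
x·lx·mx: 0, 0.42, 0.574, 0.375, 0.336, 0.405, 0.288, 0.14 → Σ = 2.538
T = 2.538 / 1.065 = 2.383099… → 2.38

2.38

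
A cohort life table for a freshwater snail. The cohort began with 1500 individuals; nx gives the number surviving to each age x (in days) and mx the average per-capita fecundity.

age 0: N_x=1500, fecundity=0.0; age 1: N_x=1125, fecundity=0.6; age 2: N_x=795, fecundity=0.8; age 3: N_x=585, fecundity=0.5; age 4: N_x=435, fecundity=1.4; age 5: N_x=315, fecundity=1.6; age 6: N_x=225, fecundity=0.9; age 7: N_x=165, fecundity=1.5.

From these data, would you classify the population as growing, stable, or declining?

growing

lx = nx/n0 = nx/1500: 1, 0.75, 0.53, 0.39, 0.29, 0.21, 0.15, 0.11
R0 = Σ lx·mx = 0 + 0.45 + 0.424 + 0.195 + 0.406 + 0.336 + 0.135 + 0.165 = 2.111
R0 > 1, so the population is growing.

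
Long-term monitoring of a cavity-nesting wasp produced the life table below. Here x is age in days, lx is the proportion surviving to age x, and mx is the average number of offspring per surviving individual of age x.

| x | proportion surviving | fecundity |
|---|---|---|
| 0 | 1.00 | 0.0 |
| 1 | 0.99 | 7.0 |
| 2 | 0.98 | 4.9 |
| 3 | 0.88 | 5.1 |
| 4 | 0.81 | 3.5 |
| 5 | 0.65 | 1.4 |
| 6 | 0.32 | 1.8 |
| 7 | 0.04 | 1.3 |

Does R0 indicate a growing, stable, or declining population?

R0 = Σ lx·mx = 0 + 6.93 + 4.802 + 4.488 + 2.835 + 0.91 + 0.576 + 0.052 = 20.593
R0 > 1, so the population is growing.

growing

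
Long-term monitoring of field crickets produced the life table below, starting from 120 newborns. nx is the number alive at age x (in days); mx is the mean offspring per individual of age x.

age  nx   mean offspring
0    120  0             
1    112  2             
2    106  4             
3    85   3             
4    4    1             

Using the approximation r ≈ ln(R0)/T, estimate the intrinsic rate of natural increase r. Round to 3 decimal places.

lx = nx/n0 = nx/120: 1, 0.93333…, 0.88333…, 0.70833…, 0.03333…
R0 = Σ lx·mx = 0 + 1.86667… + 3.53333… + 2.125… + 0.03333… = 7.558333…
Σ x·lx·mx = 15.441667…; T = 15.441667…/7.558333… = 2.043…
r ≈ ln(R0)/T = ln(7.558333…)/2.043… = 0.99004… → 0.990

0.990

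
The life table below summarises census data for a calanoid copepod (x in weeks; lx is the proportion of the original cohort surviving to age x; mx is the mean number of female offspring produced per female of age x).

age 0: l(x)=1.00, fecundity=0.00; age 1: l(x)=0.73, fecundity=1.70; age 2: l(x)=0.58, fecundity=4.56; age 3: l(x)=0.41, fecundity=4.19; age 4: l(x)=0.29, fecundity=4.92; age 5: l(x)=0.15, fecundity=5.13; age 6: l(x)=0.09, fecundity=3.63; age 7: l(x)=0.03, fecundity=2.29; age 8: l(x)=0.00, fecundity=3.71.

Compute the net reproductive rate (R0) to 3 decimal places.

lx·mx by age: 0, 1.241, 2.6448, 1.7179, 1.4268, 0.7695, 0.3267, 0.0687, 0
R0 = Σ lx·mx = 8.1954 → 8.195

8.195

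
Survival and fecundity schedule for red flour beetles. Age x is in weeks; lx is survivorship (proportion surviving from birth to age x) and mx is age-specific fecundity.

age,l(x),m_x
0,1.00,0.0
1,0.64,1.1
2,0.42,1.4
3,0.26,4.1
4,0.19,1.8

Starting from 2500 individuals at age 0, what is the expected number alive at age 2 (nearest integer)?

Expected survivors = N0 · l_2 = 2500 × 0.42 = 1050 → 1050

1050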